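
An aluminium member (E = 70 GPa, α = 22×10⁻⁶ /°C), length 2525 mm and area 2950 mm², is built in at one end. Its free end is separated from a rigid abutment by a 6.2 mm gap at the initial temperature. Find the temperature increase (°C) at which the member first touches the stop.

ΔT ≈ 112 °C

The gap closes when αΔT L = 6.2 mm, since the member is still unstressed at that instant.
ΔT = 6.2 / (22×10⁻⁶ × 2525) = 111.6 °C.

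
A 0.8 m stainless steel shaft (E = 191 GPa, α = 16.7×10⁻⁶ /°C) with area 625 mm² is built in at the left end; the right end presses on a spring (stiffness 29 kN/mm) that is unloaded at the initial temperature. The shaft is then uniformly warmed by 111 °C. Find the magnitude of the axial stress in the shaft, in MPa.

σ ≈ 57.6 MPa (compressive)

Free thermal expansion: δ_free = αΔT L = 16.7×10⁻⁶ × 111 × 800 = 1.483 mm.
With a force P in the spring, the elastic change of the shaft is PL/(AE) and that of the spring is P/k; compatibility requires their sum to equal δ_free.
P [ L/(AE) + 1/k ] = δ_free → P [ 800/(625×191×10³) + 1/(29×10³) ] = 1.483.
P = 1.483 / 4.118×10⁻⁵ = 36010 N.
σ = P/A = 36010/625 = 57.61 MPa.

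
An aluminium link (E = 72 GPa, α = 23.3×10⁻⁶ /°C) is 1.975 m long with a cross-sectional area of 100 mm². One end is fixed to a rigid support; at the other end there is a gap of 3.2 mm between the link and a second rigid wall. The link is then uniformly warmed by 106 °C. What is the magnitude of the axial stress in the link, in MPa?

σ ≈ 61.2 MPa (compressive)

Unrestrained expansion: δ_free = αΔT L = 23.3×10⁻⁶ × 106 × 1975 = 4.878 mm.
The gap closes (δ_free > 3.2 mm) and the wall then resists a further 4.878 − 3.2 = 1.678 mm of expansion.
That suppressed elongation corresponds to σ = E·Δ/L = 72×10³ × 1.678/1975 = 61.17 MPa.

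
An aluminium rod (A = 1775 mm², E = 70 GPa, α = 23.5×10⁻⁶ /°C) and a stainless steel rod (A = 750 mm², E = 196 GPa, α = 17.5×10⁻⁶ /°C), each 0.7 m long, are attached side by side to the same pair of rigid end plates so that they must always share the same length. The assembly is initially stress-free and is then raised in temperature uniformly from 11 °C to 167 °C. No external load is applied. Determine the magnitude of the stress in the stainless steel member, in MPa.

Equilibrium of a rigid end plate with no external load gives equal and opposite internal forces ±P in the two members. Since α_{aluminium} > α_{stainless steel}, heating drives the aluminium into compression and the stainless steel into tension.
Equating the net (thermal + elastic) strains gives |α₁ − α₂|·ΔT = P·[1/(A₁E₁) + 1/(A₂E₂)].
|α₁ − α₂|·ΔT = 6×10⁻⁶ × 156 = 0.000936.
1/(A₁E₁) + 1/(A₂E₂) = 1/(1775×70×10³) + 1/(750×196×10³) = 1.485×10⁻⁸ N⁻¹.
P = 0.000936 / 1.485×10⁻⁸ = 63030 N = 63.03 kN.
σ_{stainless steel} = P/A₂ = 63030/750 = 84.03 MPa, tensile.

σ ≈ 84 MPa (tensile)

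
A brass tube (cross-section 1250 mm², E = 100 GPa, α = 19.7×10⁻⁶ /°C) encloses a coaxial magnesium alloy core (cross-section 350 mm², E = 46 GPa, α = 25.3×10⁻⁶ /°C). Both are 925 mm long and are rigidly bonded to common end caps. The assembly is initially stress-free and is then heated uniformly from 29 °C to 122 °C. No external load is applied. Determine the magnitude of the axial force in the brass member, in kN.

P ≈ 7.43 kN (tensile in the brass)

Equilibrium of a rigid end plate with no external load gives equal and opposite internal forces ±P in the two members. Since α_{magnesium alloy} > α_{brass}, heating drives the magnesium alloy into compression and the brass into tension.
Equating the net (thermal + elastic) strains gives |α₁ − α₂|·ΔT = P·[1/(A₁E₁) + 1/(A₂E₂)].
|α₁ − α₂|·ΔT = 5.6×10⁻⁶ × 93 = 0.0005208.
1/(A₁E₁) + 1/(A₂E₂) = 1/(1250×100×10³) + 1/(350×46×10³) = 7.011×10⁻⁸ N⁻¹.
So P = 0.0005208 / 7.011×10⁻⁸ = 7.428 kN.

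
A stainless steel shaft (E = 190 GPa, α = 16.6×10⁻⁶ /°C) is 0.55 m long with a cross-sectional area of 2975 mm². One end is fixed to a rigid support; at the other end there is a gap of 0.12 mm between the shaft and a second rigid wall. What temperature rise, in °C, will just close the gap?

ΔT ≈ 13.1 °C

The gap closes when αΔT L = 0.12 mm, since the shaft is still unstressed at that instant.
So ΔT = g/(αL) = 0.12/(16.6×10⁻⁶ × 550) = 13.14 °C.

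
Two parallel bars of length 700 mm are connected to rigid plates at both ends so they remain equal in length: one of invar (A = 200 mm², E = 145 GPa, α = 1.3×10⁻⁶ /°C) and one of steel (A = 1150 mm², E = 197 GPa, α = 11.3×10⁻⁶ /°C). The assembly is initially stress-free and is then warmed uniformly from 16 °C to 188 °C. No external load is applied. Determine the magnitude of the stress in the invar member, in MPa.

σ ≈ 221 MPa (tensile)

The steel has the larger α, so on heating it would change length more than the invar if both were free. The rigid plates force a common final length, so the steel is put into compression and the invar into tension, with equal and opposite forces P (no external load).
Compatibility of the two members (thermal + elastic change equal): (α₁ − α₂)ΔT = P·[1/(A₁E₁) + 1/(A₂E₂)].
|α₁ − α₂|·ΔT = 10×10⁻⁶ × 172 = 0.00172.
1/(A₁E₁) + 1/(A₂E₂) = 1/(200×145×10³) + 1/(1150×197×10³) = 3.89×10⁻⁸ N⁻¹.
P = 0.00172 / 3.89×10⁻⁸ = 44220 N = 44.22 kN.
σ_{invar} = P/A₁ = 44220/200 = 221.1 MPa, tensile.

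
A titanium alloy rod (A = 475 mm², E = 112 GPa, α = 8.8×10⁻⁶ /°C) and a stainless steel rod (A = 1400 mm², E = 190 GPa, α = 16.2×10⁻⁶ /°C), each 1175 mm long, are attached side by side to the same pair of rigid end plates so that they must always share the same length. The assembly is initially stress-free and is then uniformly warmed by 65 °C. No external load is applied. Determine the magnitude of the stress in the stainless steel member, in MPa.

Equilibrium of a rigid end plate with no external load gives equal and opposite internal forces ±P in the two members. Since α_{stainless steel} > α_{titanium alloy}, heating drives the stainless steel into compression and the titanium alloy into tension.
Equating the net (thermal + elastic) strains gives |α₁ − α₂|·ΔT = P·[1/(A₁E₁) + 1/(A₂E₂)].
|α₁ − α₂|·ΔT = 7.4×10⁻⁶ × 65 = 0.000481.
1/(A₁E₁) + 1/(A₂E₂) = 1/(475×112×10³) + 1/(1400×190×10³) = 2.256×10⁻⁸ N⁻¹.
So P = 0.000481 / 2.256×10⁻⁸ = 21.32 kN.
σ_{stainless steel} = P/A₂ = 21320/1400 = 15.23 MPa, compressive.

σ ≈ 15.2 MPa (compressive)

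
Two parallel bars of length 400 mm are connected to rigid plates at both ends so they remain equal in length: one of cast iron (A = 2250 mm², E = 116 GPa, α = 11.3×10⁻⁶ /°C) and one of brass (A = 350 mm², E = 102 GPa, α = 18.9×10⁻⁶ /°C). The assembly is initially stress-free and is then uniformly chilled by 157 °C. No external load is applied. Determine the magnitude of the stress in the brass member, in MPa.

The brass has the larger α, so on cooling it would change length more than the cast iron if both were free. The rigid plates force a common final length, so the brass is put into tension and the cast iron into compression, with equal and opposite forces P (no external load).
Setting the final lengths equal and cancelling L: (α₁ − α₂)ΔT = P/(A₁E₁) + P/(A₂E₂).
|α₁ − α₂|·ΔT = 7.6×10⁻⁶ × 157 = 0.001193.
1/(A₁E₁) + 1/(A₂E₂) = 1/(2250×116×10³) + 1/(350×102×10³) = 3.184×10⁻⁸ N⁻¹.
P = 0.001193 / 3.184×10⁻⁸ = 37470 N = 37.47 kN.
σ_{brass} = P/A₂ = 37470/350 = 107.1 MPa, tensile.

σ ≈ 107 MPa (tensile)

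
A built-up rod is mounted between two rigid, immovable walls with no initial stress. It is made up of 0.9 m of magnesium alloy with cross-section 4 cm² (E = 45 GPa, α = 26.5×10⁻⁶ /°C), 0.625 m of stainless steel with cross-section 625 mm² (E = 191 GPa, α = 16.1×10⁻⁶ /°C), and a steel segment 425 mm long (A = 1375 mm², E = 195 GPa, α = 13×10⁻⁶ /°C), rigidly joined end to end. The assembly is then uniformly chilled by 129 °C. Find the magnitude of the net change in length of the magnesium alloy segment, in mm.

With the walls removed the bar would change length by δ_free = Σ αᵢΔT Lᵢ = 26.5×10⁻⁶×129×900 + 16.1×10⁻⁶×129×625 + 13×10⁻⁶×129×425 = 5.087 mm.
The walls prevent any net length change, so an axial force P (same in every segment) develops. Compatibility: P · Σ Lᵢ/(AᵢEᵢ) = δ_free.
Σ Lᵢ/(AᵢEᵢ) = 900/(400×45×10³) + 625/(625×191×10³) + 425/(1375×195×10³) = 5.682×10⁻⁵ mm/N.
P = 5.087 / 5.682×10⁻⁵ = 89530 N = 89.53 kN, tensile.
For the magnesium alloy segment, free thermal change = 26.5×10⁻⁶×129×900 = 3.077 mm and elastic change from P = 89530×900/(400×45×10³) = 4.477 mm; these oppose, so the net change is 1.4 mm (segment lengthens).

|ΔL| ≈ 1.4 mm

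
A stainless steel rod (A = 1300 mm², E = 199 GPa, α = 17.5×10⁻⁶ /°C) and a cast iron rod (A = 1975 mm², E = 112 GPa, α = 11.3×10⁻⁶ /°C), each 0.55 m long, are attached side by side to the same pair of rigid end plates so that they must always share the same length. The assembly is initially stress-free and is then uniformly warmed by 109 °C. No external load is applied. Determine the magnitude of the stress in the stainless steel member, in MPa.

σ ≈ 62 MPa (compressive)

Both members must finish at the same length. With the larger α, the stainless steel tends to over-expand; the plates restrain it, putting the stainless steel in compression and the cast iron in tension. With no external load the two internal forces are equal and opposite, magnitude P.
Compatibility of the two members (thermal + elastic change equal): (α₁ − α₂)ΔT = P·[1/(A₁E₁) + 1/(A₂E₂)].
|α₁ − α₂|·ΔT = 6.2×10⁻⁶ × 109 = 0.0006758.
1/(A₁E₁) + 1/(A₂E₂) = 1/(1300×199×10³) + 1/(1975×112×10³) = 8.386×10⁻⁹ N⁻¹.
P = 0.0006758 / 8.386×10⁻⁹ = 80580 N = 80.58 kN.
σ_{stainless steel} = P/A₁ = 80580/1300 = 61.99 MPa, compressive.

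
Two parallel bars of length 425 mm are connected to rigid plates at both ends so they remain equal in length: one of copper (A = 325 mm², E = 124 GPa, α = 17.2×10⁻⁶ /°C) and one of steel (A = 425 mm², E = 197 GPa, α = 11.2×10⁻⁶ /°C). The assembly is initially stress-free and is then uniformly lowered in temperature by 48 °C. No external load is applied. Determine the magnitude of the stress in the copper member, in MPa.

σ ≈ 24.1 MPa (tensile)

Equilibrium of a rigid end plate with no external load gives equal and opposite internal forces ±P in the two members. Since α_{copper} > α_{steel}, cooling drives the copper into tension and the steel into compression.
Equating the net (thermal + elastic) strains gives |α₁ − α₂|·ΔT = P·[1/(A₁E₁) + 1/(A₂E₂)].
|α₁ − α₂|·ΔT = 6×10⁻⁶ × 48 = 0.000288.
1/(A₁E₁) + 1/(A₂E₂) = 1/(325×124×10³) + 1/(425×197×10³) = 3.676×10⁻⁸ N⁻¹.
So P = 0.000288 / 3.676×10⁻⁸ = 7.835 kN.
σ_{copper} = P/A₁ = 7835/325 = 24.11 MPa, tensile.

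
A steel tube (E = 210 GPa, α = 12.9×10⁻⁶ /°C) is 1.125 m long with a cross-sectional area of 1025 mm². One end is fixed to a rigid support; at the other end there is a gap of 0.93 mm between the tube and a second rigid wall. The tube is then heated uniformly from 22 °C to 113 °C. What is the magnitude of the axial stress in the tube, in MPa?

σ ≈ 72.9 MPa (compressive)

If the wall were absent the tube would grow by αΔT L = 12.9×10⁻⁶ × 91 × 1125 = 1.321 mm.
The gap closes (δ_free > 0.93 mm) and the wall then resists a further 1.321 − 0.93 = 0.3906 mm of expansion.
So σ = E(δ_free − g)/L = 210×10³ × 0.3906/1125 = 72.92 MPa.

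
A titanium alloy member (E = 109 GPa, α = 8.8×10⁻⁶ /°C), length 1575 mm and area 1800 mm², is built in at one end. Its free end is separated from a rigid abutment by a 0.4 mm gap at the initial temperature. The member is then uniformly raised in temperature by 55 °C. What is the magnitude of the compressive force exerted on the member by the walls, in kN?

P ≈ 45.1 kN

Unrestrained expansion: δ_free = αΔT L = 8.8×10⁻⁶ × 55 × 1575 = 0.7623 mm.
The gap closes (δ_free > 0.4 mm) and the wall then resists a further 0.7623 − 0.4 = 0.3623 mm of expansion.
So σ = E(δ_free − g)/L = 109×10³ × 0.3623/1575 = 25.07 MPa.
Force on the wall = σA = 25.07 × 1800 mm² = 45.13 kN.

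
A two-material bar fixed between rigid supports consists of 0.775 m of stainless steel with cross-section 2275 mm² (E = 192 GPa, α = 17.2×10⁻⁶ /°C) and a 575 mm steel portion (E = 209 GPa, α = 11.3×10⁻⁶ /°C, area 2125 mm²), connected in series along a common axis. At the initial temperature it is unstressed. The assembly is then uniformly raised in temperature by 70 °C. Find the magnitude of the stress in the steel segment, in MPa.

σ ≈ 213 MPa (compressive)

With the walls removed the bar would change length by δ_free = Σ αᵢΔT Lᵢ = 17.2×10⁻⁶×70×775 + 11.3×10⁻⁶×70×575 = 1.388 mm.
Since the ends are fixed, an axial force P builds up, equal in every segment, with P · Σ Lᵢ/(AᵢEᵢ) = δ_free.
Σ Lᵢ/(AᵢEᵢ) = 775/(2275×192×10³) + 575/(2125×209×10³) = 3.069×10⁻⁶ mm/N.
Hence P = δ_free / Σ(L/AE) = 1.388/3.069×10⁻⁶ = 452.2 kN (compressive).
σ_{steel} = P / A = 452200 / 2125 = 212.8 MPa.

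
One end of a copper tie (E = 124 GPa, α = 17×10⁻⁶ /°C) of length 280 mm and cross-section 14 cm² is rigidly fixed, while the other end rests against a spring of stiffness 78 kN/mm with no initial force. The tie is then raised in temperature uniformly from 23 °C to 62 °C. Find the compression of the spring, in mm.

Free thermal expansion: δ_free = αΔT L = 17×10⁻⁶ × 39 × 280 = 0.1856 mm.
Let P be the compressive force at the spring. The tie shortens elastically by PL/(AE) and the spring compresses by P/k; together these equal δ_free.
So P = δ_free / [L/(AE) + 1/k] = 0.1856 / [ 280/(1400×124×10³) + 1/(78×10³) ].
P = 0.1856 / 1.443×10⁻⁵ = 12860 N.
Spring compression = P/k = 12860/(78×10³) = 0.1649 mm.

δ ≈ 0.165 mm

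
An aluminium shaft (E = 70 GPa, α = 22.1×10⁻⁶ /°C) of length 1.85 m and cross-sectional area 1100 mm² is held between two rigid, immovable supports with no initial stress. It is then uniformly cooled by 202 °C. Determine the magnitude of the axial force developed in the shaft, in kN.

P ≈ 344 kN (tensile)

With zero net strain, σ = E·αΔT = 70 GPa × 22.1×10⁻⁶ × 202 = 312.5 MPa.
Then P = σA = 312.5 × 1100 mm² = 343.7 kN, tensile.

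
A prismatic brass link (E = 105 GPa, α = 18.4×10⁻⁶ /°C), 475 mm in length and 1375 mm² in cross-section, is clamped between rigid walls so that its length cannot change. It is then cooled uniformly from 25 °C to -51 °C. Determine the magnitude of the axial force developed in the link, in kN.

P ≈ 202 kN (tensile)

Full restraint means ε = 0, so the stress is σ = EαΔT = 105×10³ × 18.4×10⁻⁶ × 76 = 146.8 MPa.
P = AEαΔT = 1375 × 105×10³ × 18.4×10⁻⁶ × 76 = 201.9 kN (tensile).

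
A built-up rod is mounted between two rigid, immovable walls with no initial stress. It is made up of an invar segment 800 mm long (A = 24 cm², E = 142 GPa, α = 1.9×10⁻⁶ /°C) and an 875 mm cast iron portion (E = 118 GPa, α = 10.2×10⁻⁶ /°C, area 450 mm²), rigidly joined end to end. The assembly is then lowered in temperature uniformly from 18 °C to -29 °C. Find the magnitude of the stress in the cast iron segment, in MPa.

If the supports were absent, the total length change would be Σ αᵢΔT Lᵢ = 1.9×10⁻⁶×47×800 + 10.2×10⁻⁶×47×875 = 0.4909 mm.
Since the ends are fixed, an axial force P builds up, equal in every segment, with P · Σ Lᵢ/(AᵢEᵢ) = δ_free.
The series flexibility is Σ Lᵢ/(AᵢEᵢ) = 800/(2400×142×10³) + 875/(450×118×10³) = 1.883×10⁻⁵ mm/N.
Hence P = δ_free / Σ(L/AE) = 0.4909/1.883×10⁻⁵ = 26.08 kN (tensile).
σ_{cast iron} = P / A = 26080 / 450 = 57.95 MPa.

σ ≈ 57.9 MPa (tensile)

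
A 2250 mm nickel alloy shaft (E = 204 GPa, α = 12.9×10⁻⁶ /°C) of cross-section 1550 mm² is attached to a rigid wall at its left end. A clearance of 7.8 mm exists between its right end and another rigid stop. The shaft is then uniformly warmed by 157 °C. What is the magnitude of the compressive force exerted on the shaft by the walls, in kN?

Free thermal elongation = αΔT L = 12.9×10⁻⁶ × 157 × 2250 = 4.557 mm.
This is smaller than the 7.8 mm clearance, so the shaft expands freely without reaching the stop — the stress is zero.

P ≈ 0 kN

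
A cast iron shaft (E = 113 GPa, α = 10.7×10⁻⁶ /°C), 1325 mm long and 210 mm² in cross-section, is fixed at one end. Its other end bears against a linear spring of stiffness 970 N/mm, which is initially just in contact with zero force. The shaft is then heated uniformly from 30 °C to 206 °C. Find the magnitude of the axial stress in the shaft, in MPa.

If the spring were absent the shaft would lengthen by αΔT L = 10.7×10⁻⁶ × 176 × 1325 = 2.495 mm.
With a force P in the spring, the elastic change of the shaft is PL/(AE) and that of the spring is P/k; compatibility requires their sum to equal δ_free.
P [ L/(AE) + 1/k ] = δ_free → P [ 1325/(210×113×10³) + 1/(970) ] = 2.495.
P = 2.495 / 0.001087 = 2296 N.
σ = P/A = 2296/210 = 10.93 MPa.

σ ≈ 10.9 MPa (compressive)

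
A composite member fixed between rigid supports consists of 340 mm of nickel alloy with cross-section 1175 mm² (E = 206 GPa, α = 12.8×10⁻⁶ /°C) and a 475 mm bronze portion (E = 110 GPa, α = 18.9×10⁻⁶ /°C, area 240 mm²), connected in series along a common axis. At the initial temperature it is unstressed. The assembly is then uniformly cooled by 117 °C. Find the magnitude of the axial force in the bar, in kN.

If the supports were absent, the total length change would be Σ αᵢΔT Lᵢ = 12.8×10⁻⁶×117×340 + 18.9×10⁻⁶×117×475 = 1.56 mm.
The rigid supports impose zero overall length change; the single axial force P common to all segments must satisfy P Σ Lᵢ/(AᵢEᵢ) = δ_free.
Σ Lᵢ/(AᵢEᵢ) = 340/(1175×206×10³) + 475/(240×110×10³) = 1.94×10⁻⁵ mm/N.
P = 1.56 / 1.94×10⁻⁵ = 80400 N = 80.4 kN, tensile.

P ≈ 80.4 kN (tensile)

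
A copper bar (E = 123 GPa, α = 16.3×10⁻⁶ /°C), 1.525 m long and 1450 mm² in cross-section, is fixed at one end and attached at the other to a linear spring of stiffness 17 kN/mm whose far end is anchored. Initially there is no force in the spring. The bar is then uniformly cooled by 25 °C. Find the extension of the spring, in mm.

δ ≈ 0.543 mm

The unrestrained thermal change is αΔT L = 16.3×10⁻⁶ × 25 × 1525 = 0.6214 mm.
Let P be the tensile force in the spring. The bar extends elastically by PL/(AE) and the spring stretches by P/k; together these equal δ_free.
So P = δ_free / [L/(AE) + 1/k] = 0.6214 / [ 1525/(1450×123×10³) + 1/(17×10³) ].
P = 0.6214 / 6.737×10⁻⁵ = 9224 N.
Spring extension = P/k = 9224/(17×10³) = 0.5426 mm.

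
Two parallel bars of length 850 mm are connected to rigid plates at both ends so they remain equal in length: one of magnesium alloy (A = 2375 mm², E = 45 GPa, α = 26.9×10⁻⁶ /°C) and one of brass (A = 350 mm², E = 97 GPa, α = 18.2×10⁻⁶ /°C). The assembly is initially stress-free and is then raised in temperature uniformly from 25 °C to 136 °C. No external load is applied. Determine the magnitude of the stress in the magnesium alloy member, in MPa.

Both members must finish at the same length. With the larger α, the magnesium alloy tends to over-expand; the plates restrain it, putting the magnesium alloy in compression and the brass in tension. With no external load the two internal forces are equal and opposite, magnitude P.
Setting the final lengths equal and cancelling L: (α₁ − α₂)ΔT = P/(A₁E₁) + P/(A₂E₂).
|α₁ − α₂|·ΔT = 8.7×10⁻⁶ × 111 = 0.0009657.
1/(A₁E₁) + 1/(A₂E₂) = 1/(2375×45×10³) + 1/(350×97×10³) = 3.881×10⁻⁸ N⁻¹.
So P = 0.0009657 / 3.881×10⁻⁸ = 24.88 kN.
σ_{magnesium alloy} = P/A₁ = 24880/2375 = 10.48 MPa, compressive.

σ ≈ 10.5 MPa (compressive)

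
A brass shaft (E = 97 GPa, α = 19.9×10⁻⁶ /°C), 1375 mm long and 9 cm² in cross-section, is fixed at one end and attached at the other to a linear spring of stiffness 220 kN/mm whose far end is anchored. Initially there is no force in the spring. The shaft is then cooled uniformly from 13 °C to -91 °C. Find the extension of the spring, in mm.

δ ≈ 0.637 mm

If the spring were absent the shaft would shorten by αΔT L = 19.9×10⁻⁶ × 104 × 1375 = 2.846 mm.
With a force P in the spring, the elastic change of the shaft is PL/(AE) and that of the spring is P/k; compatibility requires their sum to equal δ_free.
So P = δ_free / [L/(AE) + 1/k] = 2.846 / [ 1375/(900×97×10³) + 1/(220×10³) ].
P = 2.846 / 2.03×10⁻⁵ = 140200 N.
Spring extension = P/k = 140200/(220×10³) = 0.6373 mm.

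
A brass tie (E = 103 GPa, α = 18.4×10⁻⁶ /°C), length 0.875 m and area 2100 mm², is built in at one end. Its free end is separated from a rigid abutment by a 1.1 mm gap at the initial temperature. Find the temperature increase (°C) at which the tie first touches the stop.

The gap closes when αΔT L = 1.1 mm, since the tie is still unstressed at that instant.
ΔT = 1.1 / (18.4×10⁻⁶ × 875) = 68.32 °C.

ΔT ≈ 68.3 °C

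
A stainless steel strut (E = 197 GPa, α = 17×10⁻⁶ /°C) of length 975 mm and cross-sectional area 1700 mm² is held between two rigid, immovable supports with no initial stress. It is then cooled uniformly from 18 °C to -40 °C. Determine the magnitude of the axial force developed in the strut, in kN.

With zero net strain, σ = E·αΔT = 197 GPa × 17×10⁻⁶ × 58 = 194.2 MPa.
P = AEαΔT = 1700 × 197×10³ × 17×10⁻⁶ × 58 = 330.2 kN (tensile).

P ≈ 330 kN (tensile)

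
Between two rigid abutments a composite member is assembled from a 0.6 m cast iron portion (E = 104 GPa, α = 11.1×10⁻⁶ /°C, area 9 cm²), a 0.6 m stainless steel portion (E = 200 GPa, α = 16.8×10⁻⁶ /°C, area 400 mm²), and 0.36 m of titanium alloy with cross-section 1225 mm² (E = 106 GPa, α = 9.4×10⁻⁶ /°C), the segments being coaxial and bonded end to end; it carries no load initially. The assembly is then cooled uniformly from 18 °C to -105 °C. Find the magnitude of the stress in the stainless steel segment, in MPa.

σ ≈ 371 MPa (tensile)

Free thermal contraction of the whole bar: Σ αᵢΔT Lᵢ = 11.1×10⁻⁶×123×600 + 16.8×10⁻⁶×123×600 + 9.4×10⁻⁶×123×360 = 2.475 mm.
The walls prevent any net length change, so an axial force P (same in every segment) develops. Compatibility: P · Σ Lᵢ/(AᵢEᵢ) = δ_free.
Σ Lᵢ/(AᵢEᵢ) = 600/(900×104×10³) + 600/(400×200×10³) + 360/(1225×106×10³) = 1.668×10⁻⁵ mm/N.
So P = 2.475 / 1.668×10⁻⁵ = 148.4 kN, tensile.
σ_{stainless steel} = P / A = 148400 / 400 = 370.9 MPa.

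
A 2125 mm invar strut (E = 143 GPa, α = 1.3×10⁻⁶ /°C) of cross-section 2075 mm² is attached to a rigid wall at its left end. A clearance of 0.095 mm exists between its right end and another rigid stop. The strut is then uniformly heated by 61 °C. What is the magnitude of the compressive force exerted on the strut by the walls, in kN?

Unrestrained expansion: δ_free = αΔT L = 1.3×10⁻⁶ × 61 × 2125 = 0.1685 mm.
After closing the 0.095 mm clearance, 0.1685 − 0.095 = 0.07351 mm of expansion remains to be suppressed by the wall.
So σ = E(δ_free − g)/L = 143×10³ × 0.07351/2125 = 4.947 MPa.
P = σA = 4.947 × 2075 = 10.26 kN.

P ≈ 10.3 kN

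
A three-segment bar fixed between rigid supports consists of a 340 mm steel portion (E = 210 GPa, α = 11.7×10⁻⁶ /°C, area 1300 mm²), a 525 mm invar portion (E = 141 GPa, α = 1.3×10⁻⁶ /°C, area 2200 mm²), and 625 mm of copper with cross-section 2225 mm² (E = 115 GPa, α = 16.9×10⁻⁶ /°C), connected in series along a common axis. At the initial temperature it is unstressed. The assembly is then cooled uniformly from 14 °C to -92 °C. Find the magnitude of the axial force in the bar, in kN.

If the supports were absent, the total length change would be Σ αᵢΔT Lᵢ = 11.7×10⁻⁶×106×340 + 1.3×10⁻⁶×106×525 + 16.9×10⁻⁶×106×625 = 1.614 mm.
The rigid supports impose zero overall length change; the single axial force P common to all segments must satisfy P Σ Lᵢ/(AᵢEᵢ) = δ_free.
The series flexibility is Σ Lᵢ/(AᵢEᵢ) = 340/(1300×210×10³) + 525/(2200×141×10³) + 625/(2225×115×10³) = 5.38×10⁻⁶ mm/N.
Hence P = δ_free / Σ(L/AE) = 1.614/5.38×10⁻⁶ = 299.9 kN (tensile).

P ≈ 300 kN (tensile)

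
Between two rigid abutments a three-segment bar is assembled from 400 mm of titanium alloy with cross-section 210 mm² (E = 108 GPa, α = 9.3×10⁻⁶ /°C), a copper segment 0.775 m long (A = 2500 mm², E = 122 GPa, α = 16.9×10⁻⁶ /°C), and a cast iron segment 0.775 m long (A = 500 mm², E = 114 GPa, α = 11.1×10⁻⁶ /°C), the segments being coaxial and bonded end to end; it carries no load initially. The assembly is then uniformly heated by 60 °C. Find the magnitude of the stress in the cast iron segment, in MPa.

σ ≈ 90.3 MPa (compressive)

If the supports were absent, the total length change would be Σ αᵢΔT Lᵢ = 9.3×10⁻⁶×60×400 + 16.9×10⁻⁶×60×775 + 11.1×10⁻⁶×60×775 = 1.525 mm.
The rigid supports impose zero overall length change; the single axial force P common to all segments must satisfy P Σ Lᵢ/(AᵢEᵢ) = δ_free.
The series flexibility is Σ Lᵢ/(AᵢEᵢ) = 400/(210×108×10³) + 775/(2500×122×10³) + 775/(500×114×10³) = 3.377×10⁻⁵ mm/N.
So P = 1.525 / 3.377×10⁻⁵ = 45.16 kN, compressive.
σ_{cast iron} = P / A = 45160 / 500 = 90.32 MPa.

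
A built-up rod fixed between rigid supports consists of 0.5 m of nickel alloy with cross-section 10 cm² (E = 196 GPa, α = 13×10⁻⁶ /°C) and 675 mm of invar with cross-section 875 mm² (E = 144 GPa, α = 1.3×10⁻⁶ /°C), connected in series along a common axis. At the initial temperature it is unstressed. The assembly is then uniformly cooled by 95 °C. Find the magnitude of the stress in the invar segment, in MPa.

With the walls removed the bar would change length by δ_free = Σ αᵢΔT Lᵢ = 13×10⁻⁶×95×500 + 1.3×10⁻⁶×95×675 = 0.7009 mm.
Since the ends are fixed, an axial force P builds up, equal in every segment, with P · Σ Lᵢ/(AᵢEᵢ) = δ_free.
Σ Lᵢ/(AᵢEᵢ) = 500/(1000×196×10³) + 675/(875×144×10³) = 7.908×10⁻⁶ mm/N.
So P = 0.7009 / 7.908×10⁻⁶ = 88.63 kN, tensile.
σ_{invar} = P / A = 88630 / 875 = 101.3 MPa.

σ ≈ 101 MPa (tensile)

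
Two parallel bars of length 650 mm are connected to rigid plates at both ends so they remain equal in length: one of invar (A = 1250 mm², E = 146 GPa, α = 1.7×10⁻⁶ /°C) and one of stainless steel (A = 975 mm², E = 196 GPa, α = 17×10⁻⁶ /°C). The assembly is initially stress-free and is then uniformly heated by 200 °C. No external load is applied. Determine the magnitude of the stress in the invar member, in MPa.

σ ≈ 229 MPa (tensile)

Equilibrium of a rigid end plate with no external load gives equal and opposite internal forces ±P in the two members. Since α_{stainless steel} > α_{invar}, heating drives the stainless steel into compression and the invar into tension.
Equating the net (thermal + elastic) strains gives |α₁ − α₂|·ΔT = P·[1/(A₁E₁) + 1/(A₂E₂)].
|α₁ − α₂|·ΔT = 15.3×10⁻⁶ × 200 = 0.00306.
1/(A₁E₁) + 1/(A₂E₂) = 1/(1250×146×10³) + 1/(975×196×10³) = 1.071×10⁻⁸ N⁻¹.
P = 0.00306 / 1.071×10⁻⁸ = 285700 N = 285.7 kN.
σ_{invar} = P/A₁ = 285700/1250 = 228.5 MPa, tensile.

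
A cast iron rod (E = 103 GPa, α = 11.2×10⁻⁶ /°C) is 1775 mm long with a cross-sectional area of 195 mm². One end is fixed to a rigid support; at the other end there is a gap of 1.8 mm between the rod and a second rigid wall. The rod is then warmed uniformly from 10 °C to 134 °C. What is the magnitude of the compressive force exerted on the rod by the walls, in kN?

P ≈ 7.53 kN

If the wall were absent the rod would grow by αΔT L = 11.2×10⁻⁶ × 124 × 1775 = 2.465 mm.
The gap closes (δ_free > 1.8 mm) and the wall then resists a further 2.465 − 1.8 = 0.6651 mm of expansion.
That suppressed elongation corresponds to σ = E·Δ/L = 103×10³ × 0.6651/1775 = 38.6 MPa.
P = σA = 38.6 × 195 = 7.526 kN.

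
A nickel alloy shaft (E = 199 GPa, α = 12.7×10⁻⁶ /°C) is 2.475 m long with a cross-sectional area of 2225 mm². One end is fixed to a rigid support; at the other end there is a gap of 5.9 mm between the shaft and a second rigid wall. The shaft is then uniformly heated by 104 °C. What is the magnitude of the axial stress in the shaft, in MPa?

σ ≈ 0 MPa

If the wall were absent the shaft would grow by αΔT L = 12.7×10⁻⁶ × 104 × 2475 = 3.269 mm.
Since δ_free = 3.27 mm is less than the 5.9 mm gap, the shaft never touches the wall. No axial force develops.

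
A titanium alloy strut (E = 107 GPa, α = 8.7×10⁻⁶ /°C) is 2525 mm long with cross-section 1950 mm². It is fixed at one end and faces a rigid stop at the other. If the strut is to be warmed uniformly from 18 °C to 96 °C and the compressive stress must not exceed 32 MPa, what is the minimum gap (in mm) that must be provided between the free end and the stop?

With no wall the strut would lengthen by αΔT L = 8.7×10⁻⁶ × 78 × 2525 = 1.713 mm.
A stress of 32 MPa corresponds to the wall pushing the strut back by σL/E = 32×2525/(107×10³) = 0.7551 mm.
So the gap has to take up the difference, g_min = δ_free − σL/E = 1.713 − 0.7551 = 0.9583 mm.

g ≈ 0.958 mm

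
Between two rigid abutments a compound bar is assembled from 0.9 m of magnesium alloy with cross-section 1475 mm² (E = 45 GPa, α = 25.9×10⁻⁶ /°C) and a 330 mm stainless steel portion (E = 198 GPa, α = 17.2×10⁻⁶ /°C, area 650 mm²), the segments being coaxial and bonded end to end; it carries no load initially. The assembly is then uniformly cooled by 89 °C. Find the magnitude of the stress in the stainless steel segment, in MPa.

With the walls removed the bar would change length by δ_free = Σ αᵢΔT Lᵢ = 25.9×10⁻⁶×89×900 + 17.2×10⁻⁶×89×330 = 2.58 mm.
The walls prevent any net length change, so an axial force P (same in every segment) develops. Compatibility: P · Σ Lᵢ/(AᵢEᵢ) = δ_free.
Σ Lᵢ/(AᵢEᵢ) = 900/(1475×45×10³) + 330/(650×198×10³) = 1.612×10⁻⁵ mm/N.
Hence P = δ_free / Σ(L/AE) = 2.58/1.612×10⁻⁵ = 160 kN (tensile).
σ_{stainless steel} = P / A = 160000 / 650 = 246.2 MPa.

σ ≈ 246 MPa (tensile)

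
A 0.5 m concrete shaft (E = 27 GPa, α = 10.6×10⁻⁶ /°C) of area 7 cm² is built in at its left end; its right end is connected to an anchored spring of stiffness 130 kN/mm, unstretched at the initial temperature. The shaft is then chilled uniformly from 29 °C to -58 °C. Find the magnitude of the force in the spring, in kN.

Free thermal contraction: δ_free = αΔT L = 10.6×10⁻⁶ × 87 × 500 = 0.4611 mm.
With a force P in the spring, the elastic change of the shaft is PL/(AE) and that of the spring is P/k; compatibility requires their sum to equal δ_free.
So P = δ_free / [L/(AE) + 1/k] = 0.4611 / [ 500/(700×27×10³) + 1/(130×10³) ].
P = 0.4611 / 3.415×10⁻⁵ = 13500 N.

P ≈ 13.5 kN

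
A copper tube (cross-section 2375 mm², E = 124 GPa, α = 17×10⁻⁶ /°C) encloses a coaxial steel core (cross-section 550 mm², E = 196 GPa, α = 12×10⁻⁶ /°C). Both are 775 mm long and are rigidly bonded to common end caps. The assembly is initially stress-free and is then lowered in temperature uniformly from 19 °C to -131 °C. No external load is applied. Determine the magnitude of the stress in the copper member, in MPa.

Both members must finish at the same length. With the larger α, the copper tends to over-contract; the plates restrain it, putting the copper in tension and the steel in compression. With no external load the two internal forces are equal and opposite, magnitude P.
Compatibility of the two members (thermal + elastic change equal): (α₁ − α₂)ΔT = P·[1/(A₁E₁) + 1/(A₂E₂)].
|α₁ − α₂|·ΔT = 5×10⁻⁶ × 150 = 0.00075.
1/(A₁E₁) + 1/(A₂E₂) = 1/(2375×124×10³) + 1/(550×196×10³) = 1.267×10⁻⁸ N⁻¹.
P = 0.00075 / 1.267×10⁻⁸ = 59190 N = 59.19 kN.
σ_{copper} = P/A₁ = 59190/2375 = 24.92 MPa, tensile.

σ ≈ 24.9 MPa (tensile)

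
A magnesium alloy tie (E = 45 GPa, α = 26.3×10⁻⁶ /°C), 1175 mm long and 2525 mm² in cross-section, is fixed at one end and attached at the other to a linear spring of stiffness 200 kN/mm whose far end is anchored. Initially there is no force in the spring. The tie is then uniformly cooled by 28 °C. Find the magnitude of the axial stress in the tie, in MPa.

σ ≈ 22.3 MPa (tensile)

Free thermal contraction: δ_free = αΔT L = 26.3×10⁻⁶ × 28 × 1175 = 0.8653 mm.
Let P be the tensile force in the spring. The tie extends elastically by PL/(AE) and the spring stretches by P/k; together these equal δ_free.
P [ L/(AE) + 1/k ] = δ_free → P [ 1175/(2525×45×10³) + 1/(200×10³) ] = 0.8653.
P = 0.8653 / 1.534×10⁻⁵ = 56400 N.
σ = P/A = 56400/2525 = 22.34 MPa.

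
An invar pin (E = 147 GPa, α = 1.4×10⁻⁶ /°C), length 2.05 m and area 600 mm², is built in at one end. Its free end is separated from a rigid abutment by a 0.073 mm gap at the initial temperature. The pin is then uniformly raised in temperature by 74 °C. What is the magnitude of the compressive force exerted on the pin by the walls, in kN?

P ≈ 6 kN

Free thermal elongation = αΔT L = 1.4×10⁻⁶ × 74 × 2050 = 0.2124 mm.
The gap closes (δ_free > 0.073 mm) and the wall then resists a further 0.2124 − 0.073 = 0.1394 mm of expansion.
So σ = E(δ_free − g)/L = 147×10³ × 0.1394/2050 = 9.995 MPa.
P = σA = 9.995 × 600 = 5.997 kN.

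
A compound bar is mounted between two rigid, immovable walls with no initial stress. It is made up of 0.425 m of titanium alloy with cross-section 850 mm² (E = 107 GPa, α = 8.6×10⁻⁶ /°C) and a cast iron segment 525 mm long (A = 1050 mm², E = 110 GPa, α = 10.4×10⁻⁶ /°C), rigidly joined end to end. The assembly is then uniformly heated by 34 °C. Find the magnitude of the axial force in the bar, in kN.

P ≈ 33.6 kN (compressive)

With the walls removed the bar would change length by δ_free = Σ αᵢΔT Lᵢ = 8.6×10⁻⁶×34×425 + 10.4×10⁻⁶×34×525 = 0.3099 mm.
The walls prevent any net length change, so an axial force P (same in every segment) develops. Compatibility: P · Σ Lᵢ/(AᵢEᵢ) = δ_free.
The series flexibility is Σ Lᵢ/(AᵢEᵢ) = 425/(850×107×10³) + 525/(1050×110×10³) = 9.218×10⁻⁶ mm/N.
Hence P = δ_free / Σ(L/AE) = 0.3099/9.218×10⁻⁶ = 33.62 kN (compressive).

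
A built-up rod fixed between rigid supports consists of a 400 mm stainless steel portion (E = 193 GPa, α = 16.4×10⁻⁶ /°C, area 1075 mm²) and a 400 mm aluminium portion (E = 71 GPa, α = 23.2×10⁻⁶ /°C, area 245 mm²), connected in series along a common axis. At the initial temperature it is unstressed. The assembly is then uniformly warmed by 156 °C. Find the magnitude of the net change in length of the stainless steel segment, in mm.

|ΔL| ≈ 0.832 mm

With the walls removed the bar would change length by δ_free = Σ αᵢΔT Lᵢ = 16.4×10⁻⁶×156×400 + 23.2×10⁻⁶×156×400 = 2.471 mm.
The rigid supports impose zero overall length change; the single axial force P common to all segments must satisfy P Σ Lᵢ/(AᵢEᵢ) = δ_free.
The series flexibility is Σ Lᵢ/(AᵢEᵢ) = 400/(1075×193×10³) + 400/(245×71×10³) = 2.492×10⁻⁵ mm/N.
P = 2.471 / 2.492×10⁻⁵ = 99150 N = 99.15 kN, compressive.
For the stainless steel segment, free thermal change = 16.4×10⁻⁶×156×400 = 1.023 mm and elastic change from P = 99150×400/(1075×193×10³) = 0.1911 mm; these oppose, so the net change is 0.832 mm (segment lengthens).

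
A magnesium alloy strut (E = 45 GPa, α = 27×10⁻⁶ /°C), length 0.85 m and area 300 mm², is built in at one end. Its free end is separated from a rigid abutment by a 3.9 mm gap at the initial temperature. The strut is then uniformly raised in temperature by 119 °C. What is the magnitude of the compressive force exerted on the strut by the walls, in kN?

P ≈ 0 kN

Unrestrained expansion: δ_free = αΔT L = 27×10⁻⁶ × 119 × 850 = 2.731 mm.
This is smaller than the 3.9 mm clearance, so the strut expands freely without reaching the stop — the stress is zero.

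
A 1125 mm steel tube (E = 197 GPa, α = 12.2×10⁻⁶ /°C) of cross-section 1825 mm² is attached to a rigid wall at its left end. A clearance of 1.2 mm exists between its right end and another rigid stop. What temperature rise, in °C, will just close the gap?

ΔT ≈ 87.4 °C

Contact occurs when the free expansion equals the gap: αΔT L = 1.2 mm.
ΔT = 1.2 / (12.2×10⁻⁶ × 1125) = 87.43 °C.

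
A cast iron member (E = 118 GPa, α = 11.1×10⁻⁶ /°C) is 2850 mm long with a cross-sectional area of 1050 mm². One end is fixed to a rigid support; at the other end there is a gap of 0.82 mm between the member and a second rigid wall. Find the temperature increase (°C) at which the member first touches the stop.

The gap closes when αΔT L = 0.82 mm, since the member is still unstressed at that instant.
ΔT = 0.82 / (11.1×10⁻⁶ × 2850) = 25.92 °C.

ΔT ≈ 25.9 °C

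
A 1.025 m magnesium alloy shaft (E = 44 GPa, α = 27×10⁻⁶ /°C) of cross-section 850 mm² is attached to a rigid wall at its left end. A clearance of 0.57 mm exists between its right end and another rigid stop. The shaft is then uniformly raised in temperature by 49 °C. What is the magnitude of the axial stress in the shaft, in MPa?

σ ≈ 33.7 MPa (compressive)

If the wall were absent the shaft would grow by αΔT L = 27×10⁻⁶ × 49 × 1025 = 1.356 mm.
After closing the 0.57 mm clearance, 1.356 − 0.57 = 0.7861 mm of expansion remains to be suppressed by the wall.
So σ = E(δ_free − g)/L = 44×10³ × 0.7861/1025 = 33.74 MPa.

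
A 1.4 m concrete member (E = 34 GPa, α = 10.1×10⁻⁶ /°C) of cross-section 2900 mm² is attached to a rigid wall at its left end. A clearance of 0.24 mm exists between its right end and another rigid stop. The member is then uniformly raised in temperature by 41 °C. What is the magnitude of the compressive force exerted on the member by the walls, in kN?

P ≈ 23.9 kN

If the wall were absent the member would grow by αΔT L = 10.1×10⁻⁶ × 41 × 1400 = 0.5797 mm.
The gap closes (δ_free > 0.24 mm) and the wall then resists a further 0.5797 − 0.24 = 0.3397 mm of expansion.
That suppressed elongation corresponds to σ = E·Δ/L = 34×10³ × 0.3397/1400 = 8.251 MPa.
Force on the wall = σA = 8.251 × 2900 mm² = 23.93 kN.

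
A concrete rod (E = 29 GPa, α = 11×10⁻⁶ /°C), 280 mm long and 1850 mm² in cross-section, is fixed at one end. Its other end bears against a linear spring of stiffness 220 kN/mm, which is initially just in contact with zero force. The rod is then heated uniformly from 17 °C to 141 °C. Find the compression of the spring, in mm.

Free thermal expansion: δ_free = αΔT L = 11×10⁻⁶ × 124 × 280 = 0.3819 mm.
With a force P in the spring, the elastic change of the rod is PL/(AE) and that of the spring is P/k; compatibility requires their sum to equal δ_free.
So P = δ_free / [L/(AE) + 1/k] = 0.3819 / [ 280/(1850×29×10³) + 1/(220×10³) ].
P = 0.3819 / 9.764×10⁻⁶ = 39110 N.
Spring compression = P/k = 39110/(220×10³) = 0.1778 mm.

δ ≈ 0.178 mm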